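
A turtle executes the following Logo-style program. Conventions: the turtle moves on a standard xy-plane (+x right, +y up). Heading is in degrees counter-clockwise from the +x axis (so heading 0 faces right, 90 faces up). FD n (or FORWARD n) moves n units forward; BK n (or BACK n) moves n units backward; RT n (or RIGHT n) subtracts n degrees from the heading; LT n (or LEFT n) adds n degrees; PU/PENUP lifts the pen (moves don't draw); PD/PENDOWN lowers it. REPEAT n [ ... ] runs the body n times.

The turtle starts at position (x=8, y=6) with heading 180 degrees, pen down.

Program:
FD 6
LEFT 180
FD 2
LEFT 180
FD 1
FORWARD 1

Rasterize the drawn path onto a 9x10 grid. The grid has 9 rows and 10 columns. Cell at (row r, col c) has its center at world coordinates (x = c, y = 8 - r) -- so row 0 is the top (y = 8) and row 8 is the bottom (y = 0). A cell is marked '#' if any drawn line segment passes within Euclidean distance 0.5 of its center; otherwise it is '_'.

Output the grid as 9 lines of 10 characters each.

Answer: __________
__________
__#######_
__________
__________
__________
__________
__________
__________

Derivation:
Segment 0: (8,6) -> (2,6)
Segment 1: (2,6) -> (4,6)
Segment 2: (4,6) -> (3,6)
Segment 3: (3,6) -> (2,6)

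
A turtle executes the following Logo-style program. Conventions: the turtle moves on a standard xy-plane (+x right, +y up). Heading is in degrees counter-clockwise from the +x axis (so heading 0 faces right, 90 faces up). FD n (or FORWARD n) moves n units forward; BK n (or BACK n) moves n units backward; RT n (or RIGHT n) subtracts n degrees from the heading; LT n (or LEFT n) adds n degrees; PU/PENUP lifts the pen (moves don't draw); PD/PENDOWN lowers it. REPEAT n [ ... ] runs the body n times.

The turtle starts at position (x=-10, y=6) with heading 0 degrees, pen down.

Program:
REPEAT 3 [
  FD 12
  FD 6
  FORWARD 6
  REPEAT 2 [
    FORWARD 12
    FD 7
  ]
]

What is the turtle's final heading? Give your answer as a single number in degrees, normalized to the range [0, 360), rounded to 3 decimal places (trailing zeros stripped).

Executing turtle program step by step:
Start: pos=(-10,6), heading=0, pen down
REPEAT 3 [
  -- iteration 1/3 --
  FD 12: (-10,6) -> (2,6) [heading=0, draw]
  FD 6: (2,6) -> (8,6) [heading=0, draw]
  FD 6: (8,6) -> (14,6) [heading=0, draw]
  REPEAT 2 [
    -- iteration 1/2 --
    FD 12: (14,6) -> (26,6) [heading=0, draw]
    FD 7: (26,6) -> (33,6) [heading=0, draw]
    -- iteration 2/2 --
    FD 12: (33,6) -> (45,6) [heading=0, draw]
    FD 7: (45,6) -> (52,6) [heading=0, draw]
  ]
  -- iteration 2/3 --
  FD 12: (52,6) -> (64,6) [heading=0, draw]
  FD 6: (64,6) -> (70,6) [heading=0, draw]
  FD 6: (70,6) -> (76,6) [heading=0, draw]
  REPEAT 2 [
    -- iteration 1/2 --
    FD 12: (76,6) -> (88,6) [heading=0, draw]
    FD 7: (88,6) -> (95,6) [heading=0, draw]
    -- iteration 2/2 --
    FD 12: (95,6) -> (107,6) [heading=0, draw]
    FD 7: (107,6) -> (114,6) [heading=0, draw]
  ]
  -- iteration 3/3 --
  FD 12: (114,6) -> (126,6) [heading=0, draw]
  FD 6: (126,6) -> (132,6) [heading=0, draw]
  FD 6: (132,6) -> (138,6) [heading=0, draw]
  REPEAT 2 [
    -- iteration 1/2 --
    FD 12: (138,6) -> (150,6) [heading=0, draw]
    FD 7: (150,6) -> (157,6) [heading=0, draw]
    -- iteration 2/2 --
    FD 12: (157,6) -> (169,6) [heading=0, draw]
    FD 7: (169,6) -> (176,6) [heading=0, draw]
  ]
]
Final: pos=(176,6), heading=0, 21 segment(s) drawn

Answer: 0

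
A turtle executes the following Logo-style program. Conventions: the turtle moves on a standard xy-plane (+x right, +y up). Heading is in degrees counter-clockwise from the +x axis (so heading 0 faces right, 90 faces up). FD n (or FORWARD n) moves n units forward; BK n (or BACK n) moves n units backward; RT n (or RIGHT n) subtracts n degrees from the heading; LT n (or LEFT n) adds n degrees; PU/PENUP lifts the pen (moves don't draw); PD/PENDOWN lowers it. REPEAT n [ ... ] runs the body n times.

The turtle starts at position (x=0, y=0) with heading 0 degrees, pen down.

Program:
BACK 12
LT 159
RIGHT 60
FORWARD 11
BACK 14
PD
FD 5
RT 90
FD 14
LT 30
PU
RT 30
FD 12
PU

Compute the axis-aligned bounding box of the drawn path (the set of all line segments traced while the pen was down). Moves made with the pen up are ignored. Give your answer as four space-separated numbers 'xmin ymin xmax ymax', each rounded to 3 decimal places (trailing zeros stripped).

Answer: -13.721 -2.963 1.515 10.865

Derivation:
Executing turtle program step by step:
Start: pos=(0,0), heading=0, pen down
BK 12: (0,0) -> (-12,0) [heading=0, draw]
LT 159: heading 0 -> 159
RT 60: heading 159 -> 99
FD 11: (-12,0) -> (-13.721,10.865) [heading=99, draw]
BK 14: (-13.721,10.865) -> (-11.531,-2.963) [heading=99, draw]
PD: pen down
FD 5: (-11.531,-2.963) -> (-12.313,1.975) [heading=99, draw]
RT 90: heading 99 -> 9
FD 14: (-12.313,1.975) -> (1.515,4.165) [heading=9, draw]
LT 30: heading 9 -> 39
PU: pen up
RT 30: heading 39 -> 9
FD 12: (1.515,4.165) -> (13.367,6.043) [heading=9, move]
PU: pen up
Final: pos=(13.367,6.043), heading=9, 5 segment(s) drawn

Segment endpoints: x in {-13.721, -12.313, -12, -11.531, 0, 1.515}, y in {-2.963, 0, 1.975, 4.165, 10.865}
xmin=-13.721, ymin=-2.963, xmax=1.515, ymax=10.865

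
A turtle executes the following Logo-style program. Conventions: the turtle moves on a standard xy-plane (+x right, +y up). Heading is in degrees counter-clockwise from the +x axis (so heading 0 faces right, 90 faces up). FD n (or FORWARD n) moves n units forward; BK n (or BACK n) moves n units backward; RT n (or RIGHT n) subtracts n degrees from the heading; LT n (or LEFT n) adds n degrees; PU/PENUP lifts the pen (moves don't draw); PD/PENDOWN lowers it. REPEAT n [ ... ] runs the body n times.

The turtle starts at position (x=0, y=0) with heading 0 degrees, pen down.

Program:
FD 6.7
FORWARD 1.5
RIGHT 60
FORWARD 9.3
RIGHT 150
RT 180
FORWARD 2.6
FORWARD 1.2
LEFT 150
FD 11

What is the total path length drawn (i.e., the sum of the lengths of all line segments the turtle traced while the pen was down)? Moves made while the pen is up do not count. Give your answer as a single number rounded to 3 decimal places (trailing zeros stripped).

Executing turtle program step by step:
Start: pos=(0,0), heading=0, pen down
FD 6.7: (0,0) -> (6.7,0) [heading=0, draw]
FD 1.5: (6.7,0) -> (8.2,0) [heading=0, draw]
RT 60: heading 0 -> 300
FD 9.3: (8.2,0) -> (12.85,-8.054) [heading=300, draw]
RT 150: heading 300 -> 150
RT 180: heading 150 -> 330
FD 2.6: (12.85,-8.054) -> (15.102,-9.354) [heading=330, draw]
FD 1.2: (15.102,-9.354) -> (16.141,-9.954) [heading=330, draw]
LT 150: heading 330 -> 120
FD 11: (16.141,-9.954) -> (10.641,-0.428) [heading=120, draw]
Final: pos=(10.641,-0.428), heading=120, 6 segment(s) drawn

Segment lengths:
  seg 1: (0,0) -> (6.7,0), length = 6.7
  seg 2: (6.7,0) -> (8.2,0), length = 1.5
  seg 3: (8.2,0) -> (12.85,-8.054), length = 9.3
  seg 4: (12.85,-8.054) -> (15.102,-9.354), length = 2.6
  seg 5: (15.102,-9.354) -> (16.141,-9.954), length = 1.2
  seg 6: (16.141,-9.954) -> (10.641,-0.428), length = 11
Total = 32.3

Answer: 32.3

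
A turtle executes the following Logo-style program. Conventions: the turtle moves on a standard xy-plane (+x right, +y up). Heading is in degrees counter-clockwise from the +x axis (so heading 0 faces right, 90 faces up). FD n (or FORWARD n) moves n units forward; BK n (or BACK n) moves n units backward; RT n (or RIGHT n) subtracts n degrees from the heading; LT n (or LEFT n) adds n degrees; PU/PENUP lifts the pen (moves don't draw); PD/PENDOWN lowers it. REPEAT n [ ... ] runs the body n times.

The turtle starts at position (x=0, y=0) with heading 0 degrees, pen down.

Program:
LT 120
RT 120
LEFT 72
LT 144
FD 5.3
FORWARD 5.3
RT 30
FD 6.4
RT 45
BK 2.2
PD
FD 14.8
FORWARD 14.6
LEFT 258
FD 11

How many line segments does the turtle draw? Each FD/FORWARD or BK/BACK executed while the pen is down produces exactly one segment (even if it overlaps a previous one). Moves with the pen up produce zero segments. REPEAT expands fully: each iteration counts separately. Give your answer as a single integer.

Executing turtle program step by step:
Start: pos=(0,0), heading=0, pen down
LT 120: heading 0 -> 120
RT 120: heading 120 -> 0
LT 72: heading 0 -> 72
LT 144: heading 72 -> 216
FD 5.3: (0,0) -> (-4.288,-3.115) [heading=216, draw]
FD 5.3: (-4.288,-3.115) -> (-8.576,-6.231) [heading=216, draw]
RT 30: heading 216 -> 186
FD 6.4: (-8.576,-6.231) -> (-14.941,-6.9) [heading=186, draw]
RT 45: heading 186 -> 141
BK 2.2: (-14.941,-6.9) -> (-13.231,-8.284) [heading=141, draw]
PD: pen down
FD 14.8: (-13.231,-8.284) -> (-24.733,1.03) [heading=141, draw]
FD 14.6: (-24.733,1.03) -> (-36.079,10.218) [heading=141, draw]
LT 258: heading 141 -> 39
FD 11: (-36.079,10.218) -> (-27.53,17.141) [heading=39, draw]
Final: pos=(-27.53,17.141), heading=39, 7 segment(s) drawn
Segments drawn: 7

Answer: 7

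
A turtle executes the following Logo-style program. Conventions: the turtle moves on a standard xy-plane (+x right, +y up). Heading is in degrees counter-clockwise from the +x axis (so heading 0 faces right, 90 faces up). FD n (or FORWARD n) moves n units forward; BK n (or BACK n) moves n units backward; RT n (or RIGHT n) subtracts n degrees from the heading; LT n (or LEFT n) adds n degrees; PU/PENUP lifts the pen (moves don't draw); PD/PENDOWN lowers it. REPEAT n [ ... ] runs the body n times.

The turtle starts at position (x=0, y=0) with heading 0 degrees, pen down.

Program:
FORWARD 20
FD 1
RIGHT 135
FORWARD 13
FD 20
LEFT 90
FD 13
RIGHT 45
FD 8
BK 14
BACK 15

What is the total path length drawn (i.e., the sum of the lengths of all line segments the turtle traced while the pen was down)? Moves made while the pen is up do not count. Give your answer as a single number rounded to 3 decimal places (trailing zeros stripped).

Executing turtle program step by step:
Start: pos=(0,0), heading=0, pen down
FD 20: (0,0) -> (20,0) [heading=0, draw]
FD 1: (20,0) -> (21,0) [heading=0, draw]
RT 135: heading 0 -> 225
FD 13: (21,0) -> (11.808,-9.192) [heading=225, draw]
FD 20: (11.808,-9.192) -> (-2.335,-23.335) [heading=225, draw]
LT 90: heading 225 -> 315
FD 13: (-2.335,-23.335) -> (6.858,-32.527) [heading=315, draw]
RT 45: heading 315 -> 270
FD 8: (6.858,-32.527) -> (6.858,-40.527) [heading=270, draw]
BK 14: (6.858,-40.527) -> (6.858,-26.527) [heading=270, draw]
BK 15: (6.858,-26.527) -> (6.858,-11.527) [heading=270, draw]
Final: pos=(6.858,-11.527), heading=270, 8 segment(s) drawn

Segment lengths:
  seg 1: (0,0) -> (20,0), length = 20
  seg 2: (20,0) -> (21,0), length = 1
  seg 3: (21,0) -> (11.808,-9.192), length = 13
  seg 4: (11.808,-9.192) -> (-2.335,-23.335), length = 20
  seg 5: (-2.335,-23.335) -> (6.858,-32.527), length = 13
  seg 6: (6.858,-32.527) -> (6.858,-40.527), length = 8
  seg 7: (6.858,-40.527) -> (6.858,-26.527), length = 14
  seg 8: (6.858,-26.527) -> (6.858,-11.527), length = 15
Total = 104

Answer: 104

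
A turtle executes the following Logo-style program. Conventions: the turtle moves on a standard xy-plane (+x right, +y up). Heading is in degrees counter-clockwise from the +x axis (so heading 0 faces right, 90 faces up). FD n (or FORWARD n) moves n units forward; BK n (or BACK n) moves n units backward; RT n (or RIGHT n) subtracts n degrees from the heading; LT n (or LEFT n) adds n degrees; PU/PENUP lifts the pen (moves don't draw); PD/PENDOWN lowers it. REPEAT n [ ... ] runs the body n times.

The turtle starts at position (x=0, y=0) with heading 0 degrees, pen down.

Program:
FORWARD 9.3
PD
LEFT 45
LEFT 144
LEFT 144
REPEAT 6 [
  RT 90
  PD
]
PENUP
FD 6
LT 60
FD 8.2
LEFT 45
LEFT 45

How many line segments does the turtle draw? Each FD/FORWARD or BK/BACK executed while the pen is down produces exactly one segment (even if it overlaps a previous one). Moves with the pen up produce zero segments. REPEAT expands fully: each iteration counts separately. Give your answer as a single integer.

Executing turtle program step by step:
Start: pos=(0,0), heading=0, pen down
FD 9.3: (0,0) -> (9.3,0) [heading=0, draw]
PD: pen down
LT 45: heading 0 -> 45
LT 144: heading 45 -> 189
LT 144: heading 189 -> 333
REPEAT 6 [
  -- iteration 1/6 --
  RT 90: heading 333 -> 243
  PD: pen down
  -- iteration 2/6 --
  RT 90: heading 243 -> 153
  PD: pen down
  -- iteration 3/6 --
  RT 90: heading 153 -> 63
  PD: pen down
  -- iteration 4/6 --
  RT 90: heading 63 -> 333
  PD: pen down
  -- iteration 5/6 --
  RT 90: heading 333 -> 243
  PD: pen down
  -- iteration 6/6 --
  RT 90: heading 243 -> 153
  PD: pen down
]
PU: pen up
FD 6: (9.3,0) -> (3.954,2.724) [heading=153, move]
LT 60: heading 153 -> 213
FD 8.2: (3.954,2.724) -> (-2.923,-1.742) [heading=213, move]
LT 45: heading 213 -> 258
LT 45: heading 258 -> 303
Final: pos=(-2.923,-1.742), heading=303, 1 segment(s) drawn
Segments drawn: 1

Answer: 1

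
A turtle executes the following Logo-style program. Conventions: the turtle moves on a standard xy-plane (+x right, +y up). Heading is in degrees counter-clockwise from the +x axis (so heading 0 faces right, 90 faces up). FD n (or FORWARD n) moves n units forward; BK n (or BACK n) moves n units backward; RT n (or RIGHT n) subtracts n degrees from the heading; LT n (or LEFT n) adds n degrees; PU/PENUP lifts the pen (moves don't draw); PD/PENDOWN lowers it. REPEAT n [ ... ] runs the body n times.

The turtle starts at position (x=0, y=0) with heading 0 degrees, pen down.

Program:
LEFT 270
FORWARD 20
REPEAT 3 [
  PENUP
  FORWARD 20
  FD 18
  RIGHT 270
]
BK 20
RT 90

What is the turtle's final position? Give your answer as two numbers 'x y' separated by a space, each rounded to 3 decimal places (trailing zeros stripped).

Answer: 58 -20

Derivation:
Executing turtle program step by step:
Start: pos=(0,0), heading=0, pen down
LT 270: heading 0 -> 270
FD 20: (0,0) -> (0,-20) [heading=270, draw]
REPEAT 3 [
  -- iteration 1/3 --
  PU: pen up
  FD 20: (0,-20) -> (0,-40) [heading=270, move]
  FD 18: (0,-40) -> (0,-58) [heading=270, move]
  RT 270: heading 270 -> 0
  -- iteration 2/3 --
  PU: pen up
  FD 20: (0,-58) -> (20,-58) [heading=0, move]
  FD 18: (20,-58) -> (38,-58) [heading=0, move]
  RT 270: heading 0 -> 90
  -- iteration 3/3 --
  PU: pen up
  FD 20: (38,-58) -> (38,-38) [heading=90, move]
  FD 18: (38,-38) -> (38,-20) [heading=90, move]
  RT 270: heading 90 -> 180
]
BK 20: (38,-20) -> (58,-20) [heading=180, move]
RT 90: heading 180 -> 90
Final: pos=(58,-20), heading=90, 1 segment(s) drawn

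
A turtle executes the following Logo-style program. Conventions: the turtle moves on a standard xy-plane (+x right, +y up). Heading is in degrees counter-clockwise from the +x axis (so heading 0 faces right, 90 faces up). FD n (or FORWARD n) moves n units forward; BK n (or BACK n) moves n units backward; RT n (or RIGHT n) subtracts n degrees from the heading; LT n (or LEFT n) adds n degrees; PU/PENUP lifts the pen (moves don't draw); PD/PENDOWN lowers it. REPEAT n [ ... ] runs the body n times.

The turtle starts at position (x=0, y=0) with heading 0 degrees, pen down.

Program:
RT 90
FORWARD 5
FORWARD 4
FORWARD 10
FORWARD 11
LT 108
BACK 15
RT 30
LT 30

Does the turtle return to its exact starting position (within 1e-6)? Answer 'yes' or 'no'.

Executing turtle program step by step:
Start: pos=(0,0), heading=0, pen down
RT 90: heading 0 -> 270
FD 5: (0,0) -> (0,-5) [heading=270, draw]
FD 4: (0,-5) -> (0,-9) [heading=270, draw]
FD 10: (0,-9) -> (0,-19) [heading=270, draw]
FD 11: (0,-19) -> (0,-30) [heading=270, draw]
LT 108: heading 270 -> 18
BK 15: (0,-30) -> (-14.266,-34.635) [heading=18, draw]
RT 30: heading 18 -> 348
LT 30: heading 348 -> 18
Final: pos=(-14.266,-34.635), heading=18, 5 segment(s) drawn

Start position: (0, 0)
Final position: (-14.266, -34.635)
Distance = 37.458; >= 1e-6 -> NOT closed

Answer: no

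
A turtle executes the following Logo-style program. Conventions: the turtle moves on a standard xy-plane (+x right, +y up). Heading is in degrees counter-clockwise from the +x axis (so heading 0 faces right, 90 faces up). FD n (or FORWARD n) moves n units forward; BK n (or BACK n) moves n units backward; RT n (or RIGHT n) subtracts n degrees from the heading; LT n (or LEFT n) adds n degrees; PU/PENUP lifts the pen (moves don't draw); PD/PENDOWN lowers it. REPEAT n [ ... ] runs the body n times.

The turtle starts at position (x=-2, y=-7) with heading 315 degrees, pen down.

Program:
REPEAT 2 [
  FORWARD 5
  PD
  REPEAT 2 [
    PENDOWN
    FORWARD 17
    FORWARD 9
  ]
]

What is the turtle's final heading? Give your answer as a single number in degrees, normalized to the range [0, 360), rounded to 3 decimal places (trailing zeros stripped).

Answer: 315

Derivation:
Executing turtle program step by step:
Start: pos=(-2,-7), heading=315, pen down
REPEAT 2 [
  -- iteration 1/2 --
  FD 5: (-2,-7) -> (1.536,-10.536) [heading=315, draw]
  PD: pen down
  REPEAT 2 [
    -- iteration 1/2 --
    PD: pen down
    FD 17: (1.536,-10.536) -> (13.556,-22.556) [heading=315, draw]
    FD 9: (13.556,-22.556) -> (19.92,-28.92) [heading=315, draw]
    -- iteration 2/2 --
    PD: pen down
    FD 17: (19.92,-28.92) -> (31.941,-40.941) [heading=315, draw]
    FD 9: (31.941,-40.941) -> (38.305,-47.305) [heading=315, draw]
  ]
  -- iteration 2/2 --
  FD 5: (38.305,-47.305) -> (41.841,-50.841) [heading=315, draw]
  PD: pen down
  REPEAT 2 [
    -- iteration 1/2 --
    PD: pen down
    FD 17: (41.841,-50.841) -> (53.861,-62.861) [heading=315, draw]
    FD 9: (53.861,-62.861) -> (60.225,-69.225) [heading=315, draw]
    -- iteration 2/2 --
    PD: pen down
    FD 17: (60.225,-69.225) -> (72.246,-81.246) [heading=315, draw]
    FD 9: (72.246,-81.246) -> (78.61,-87.61) [heading=315, draw]
  ]
]
Final: pos=(78.61,-87.61), heading=315, 10 segment(s) drawn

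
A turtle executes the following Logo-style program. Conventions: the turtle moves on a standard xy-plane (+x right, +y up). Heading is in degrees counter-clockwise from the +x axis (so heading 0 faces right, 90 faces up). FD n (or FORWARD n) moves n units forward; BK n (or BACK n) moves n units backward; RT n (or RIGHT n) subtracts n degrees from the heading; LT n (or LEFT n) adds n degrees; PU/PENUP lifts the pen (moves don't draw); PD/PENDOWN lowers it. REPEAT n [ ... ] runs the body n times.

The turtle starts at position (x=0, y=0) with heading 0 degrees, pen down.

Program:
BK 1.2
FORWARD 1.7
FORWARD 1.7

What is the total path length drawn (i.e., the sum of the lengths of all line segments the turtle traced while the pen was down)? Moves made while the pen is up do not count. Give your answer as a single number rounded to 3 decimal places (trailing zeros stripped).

Answer: 4.6

Derivation:
Executing turtle program step by step:
Start: pos=(0,0), heading=0, pen down
BK 1.2: (0,0) -> (-1.2,0) [heading=0, draw]
FD 1.7: (-1.2,0) -> (0.5,0) [heading=0, draw]
FD 1.7: (0.5,0) -> (2.2,0) [heading=0, draw]
Final: pos=(2.2,0), heading=0, 3 segment(s) drawn

Segment lengths:
  seg 1: (0,0) -> (-1.2,0), length = 1.2
  seg 2: (-1.2,0) -> (0.5,0), length = 1.7
  seg 3: (0.5,0) -> (2.2,0), length = 1.7
Total = 4.6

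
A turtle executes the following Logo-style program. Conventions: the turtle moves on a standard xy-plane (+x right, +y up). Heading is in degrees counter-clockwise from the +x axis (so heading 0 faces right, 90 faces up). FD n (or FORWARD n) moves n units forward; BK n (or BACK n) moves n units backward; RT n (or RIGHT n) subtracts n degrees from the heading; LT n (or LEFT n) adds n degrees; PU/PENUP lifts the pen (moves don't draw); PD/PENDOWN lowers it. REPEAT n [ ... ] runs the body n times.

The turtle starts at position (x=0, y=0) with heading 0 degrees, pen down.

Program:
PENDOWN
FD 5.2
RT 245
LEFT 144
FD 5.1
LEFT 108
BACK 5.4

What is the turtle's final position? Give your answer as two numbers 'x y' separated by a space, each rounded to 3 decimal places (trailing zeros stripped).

Answer: -1.133 -5.664

Derivation:
Executing turtle program step by step:
Start: pos=(0,0), heading=0, pen down
PD: pen down
FD 5.2: (0,0) -> (5.2,0) [heading=0, draw]
RT 245: heading 0 -> 115
LT 144: heading 115 -> 259
FD 5.1: (5.2,0) -> (4.227,-5.006) [heading=259, draw]
LT 108: heading 259 -> 7
BK 5.4: (4.227,-5.006) -> (-1.133,-5.664) [heading=7, draw]
Final: pos=(-1.133,-5.664), heading=7, 3 segment(s) drawn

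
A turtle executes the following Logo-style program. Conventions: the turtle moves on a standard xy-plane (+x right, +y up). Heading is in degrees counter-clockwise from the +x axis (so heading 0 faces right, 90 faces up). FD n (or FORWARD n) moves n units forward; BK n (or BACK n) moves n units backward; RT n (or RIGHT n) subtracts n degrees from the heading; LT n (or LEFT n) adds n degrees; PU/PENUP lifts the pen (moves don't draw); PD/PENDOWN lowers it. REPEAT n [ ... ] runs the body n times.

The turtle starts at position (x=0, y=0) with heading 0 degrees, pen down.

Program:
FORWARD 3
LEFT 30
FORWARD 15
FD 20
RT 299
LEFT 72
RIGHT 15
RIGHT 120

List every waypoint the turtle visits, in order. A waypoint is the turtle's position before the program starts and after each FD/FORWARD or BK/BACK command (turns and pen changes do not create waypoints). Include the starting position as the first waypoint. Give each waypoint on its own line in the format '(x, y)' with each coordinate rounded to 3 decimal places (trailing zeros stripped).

Answer: (0, 0)
(3, 0)
(15.99, 7.5)
(33.311, 17.5)

Derivation:
Executing turtle program step by step:
Start: pos=(0,0), heading=0, pen down
FD 3: (0,0) -> (3,0) [heading=0, draw]
LT 30: heading 0 -> 30
FD 15: (3,0) -> (15.99,7.5) [heading=30, draw]
FD 20: (15.99,7.5) -> (33.311,17.5) [heading=30, draw]
RT 299: heading 30 -> 91
LT 72: heading 91 -> 163
RT 15: heading 163 -> 148
RT 120: heading 148 -> 28
Final: pos=(33.311,17.5), heading=28, 3 segment(s) drawn
Waypoints (4 total):
(0, 0)
(3, 0)
(15.99, 7.5)
(33.311, 17.5)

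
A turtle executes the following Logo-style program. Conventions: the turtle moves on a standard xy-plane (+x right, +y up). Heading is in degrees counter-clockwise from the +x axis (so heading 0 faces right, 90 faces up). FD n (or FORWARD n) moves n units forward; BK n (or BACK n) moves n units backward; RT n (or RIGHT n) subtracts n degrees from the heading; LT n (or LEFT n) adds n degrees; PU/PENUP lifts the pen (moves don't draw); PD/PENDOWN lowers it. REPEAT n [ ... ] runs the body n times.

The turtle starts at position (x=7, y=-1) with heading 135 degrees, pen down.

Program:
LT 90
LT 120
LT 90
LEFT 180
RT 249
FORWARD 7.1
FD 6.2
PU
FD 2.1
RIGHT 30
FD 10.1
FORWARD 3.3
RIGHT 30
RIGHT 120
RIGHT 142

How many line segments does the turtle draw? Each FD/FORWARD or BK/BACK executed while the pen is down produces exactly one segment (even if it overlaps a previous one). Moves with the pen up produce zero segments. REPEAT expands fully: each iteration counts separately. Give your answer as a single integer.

Answer: 2

Derivation:
Executing turtle program step by step:
Start: pos=(7,-1), heading=135, pen down
LT 90: heading 135 -> 225
LT 120: heading 225 -> 345
LT 90: heading 345 -> 75
LT 180: heading 75 -> 255
RT 249: heading 255 -> 6
FD 7.1: (7,-1) -> (14.061,-0.258) [heading=6, draw]
FD 6.2: (14.061,-0.258) -> (20.227,0.39) [heading=6, draw]
PU: pen up
FD 2.1: (20.227,0.39) -> (22.316,0.61) [heading=6, move]
RT 30: heading 6 -> 336
FD 10.1: (22.316,0.61) -> (31.542,-3.498) [heading=336, move]
FD 3.3: (31.542,-3.498) -> (34.557,-4.841) [heading=336, move]
RT 30: heading 336 -> 306
RT 120: heading 306 -> 186
RT 142: heading 186 -> 44
Final: pos=(34.557,-4.841), heading=44, 2 segment(s) drawn
Segments drawn: 2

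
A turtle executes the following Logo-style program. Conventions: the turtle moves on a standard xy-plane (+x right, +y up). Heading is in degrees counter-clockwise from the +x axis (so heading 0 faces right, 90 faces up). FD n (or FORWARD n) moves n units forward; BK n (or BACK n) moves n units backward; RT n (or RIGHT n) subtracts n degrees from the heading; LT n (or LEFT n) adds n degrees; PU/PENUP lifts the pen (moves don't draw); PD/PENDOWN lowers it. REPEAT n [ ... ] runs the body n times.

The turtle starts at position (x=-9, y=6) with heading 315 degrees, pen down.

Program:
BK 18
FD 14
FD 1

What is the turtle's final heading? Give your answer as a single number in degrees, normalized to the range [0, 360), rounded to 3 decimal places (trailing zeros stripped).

Executing turtle program step by step:
Start: pos=(-9,6), heading=315, pen down
BK 18: (-9,6) -> (-21.728,18.728) [heading=315, draw]
FD 14: (-21.728,18.728) -> (-11.828,8.828) [heading=315, draw]
FD 1: (-11.828,8.828) -> (-11.121,8.121) [heading=315, draw]
Final: pos=(-11.121,8.121), heading=315, 3 segment(s) drawn

Answer: 315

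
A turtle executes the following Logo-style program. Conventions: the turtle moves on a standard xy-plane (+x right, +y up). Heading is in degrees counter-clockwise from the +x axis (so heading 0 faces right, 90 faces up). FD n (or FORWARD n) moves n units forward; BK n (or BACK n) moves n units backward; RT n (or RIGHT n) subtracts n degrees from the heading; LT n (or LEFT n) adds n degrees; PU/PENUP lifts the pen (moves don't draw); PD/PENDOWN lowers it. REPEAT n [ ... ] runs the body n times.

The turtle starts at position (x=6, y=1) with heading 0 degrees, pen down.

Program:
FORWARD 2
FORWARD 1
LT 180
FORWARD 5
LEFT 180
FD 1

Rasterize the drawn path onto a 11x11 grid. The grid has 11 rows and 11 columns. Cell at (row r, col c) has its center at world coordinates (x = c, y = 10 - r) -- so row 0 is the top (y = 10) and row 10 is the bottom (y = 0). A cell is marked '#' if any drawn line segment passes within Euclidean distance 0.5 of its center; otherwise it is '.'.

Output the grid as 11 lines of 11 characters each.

Answer: ...........
...........
...........
...........
...........
...........
...........
...........
...........
....######.
...........

Derivation:
Segment 0: (6,1) -> (8,1)
Segment 1: (8,1) -> (9,1)
Segment 2: (9,1) -> (4,1)
Segment 3: (4,1) -> (5,1)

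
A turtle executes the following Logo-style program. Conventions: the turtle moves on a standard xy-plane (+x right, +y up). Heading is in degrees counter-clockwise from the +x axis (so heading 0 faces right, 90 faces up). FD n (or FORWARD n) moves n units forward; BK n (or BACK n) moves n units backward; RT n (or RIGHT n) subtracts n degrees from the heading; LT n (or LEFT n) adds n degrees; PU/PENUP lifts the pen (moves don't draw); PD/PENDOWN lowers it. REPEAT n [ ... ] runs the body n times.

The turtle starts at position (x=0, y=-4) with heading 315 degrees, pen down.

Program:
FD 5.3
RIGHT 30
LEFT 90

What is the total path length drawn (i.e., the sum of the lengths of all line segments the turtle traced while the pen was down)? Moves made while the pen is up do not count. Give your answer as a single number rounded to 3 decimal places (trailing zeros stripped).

Answer: 5.3

Derivation:
Executing turtle program step by step:
Start: pos=(0,-4), heading=315, pen down
FD 5.3: (0,-4) -> (3.748,-7.748) [heading=315, draw]
RT 30: heading 315 -> 285
LT 90: heading 285 -> 15
Final: pos=(3.748,-7.748), heading=15, 1 segment(s) drawn

Segment lengths:
  seg 1: (0,-4) -> (3.748,-7.748), length = 5.3
Total = 5.3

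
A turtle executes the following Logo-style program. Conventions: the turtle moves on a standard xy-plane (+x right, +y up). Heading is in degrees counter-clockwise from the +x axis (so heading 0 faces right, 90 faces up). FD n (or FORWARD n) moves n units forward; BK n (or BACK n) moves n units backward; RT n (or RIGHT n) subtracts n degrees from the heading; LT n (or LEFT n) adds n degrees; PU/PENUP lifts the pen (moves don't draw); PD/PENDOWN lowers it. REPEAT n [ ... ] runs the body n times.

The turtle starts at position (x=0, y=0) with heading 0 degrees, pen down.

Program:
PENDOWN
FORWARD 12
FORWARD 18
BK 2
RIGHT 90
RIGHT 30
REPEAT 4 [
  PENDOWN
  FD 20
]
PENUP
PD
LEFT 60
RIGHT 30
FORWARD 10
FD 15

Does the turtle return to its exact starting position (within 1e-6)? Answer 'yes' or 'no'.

Executing turtle program step by step:
Start: pos=(0,0), heading=0, pen down
PD: pen down
FD 12: (0,0) -> (12,0) [heading=0, draw]
FD 18: (12,0) -> (30,0) [heading=0, draw]
BK 2: (30,0) -> (28,0) [heading=0, draw]
RT 90: heading 0 -> 270
RT 30: heading 270 -> 240
REPEAT 4 [
  -- iteration 1/4 --
  PD: pen down
  FD 20: (28,0) -> (18,-17.321) [heading=240, draw]
  -- iteration 2/4 --
  PD: pen down
  FD 20: (18,-17.321) -> (8,-34.641) [heading=240, draw]
  -- iteration 3/4 --
  PD: pen down
  FD 20: (8,-34.641) -> (-2,-51.962) [heading=240, draw]
  -- iteration 4/4 --
  PD: pen down
  FD 20: (-2,-51.962) -> (-12,-69.282) [heading=240, draw]
]
PU: pen up
PD: pen down
LT 60: heading 240 -> 300
RT 30: heading 300 -> 270
FD 10: (-12,-69.282) -> (-12,-79.282) [heading=270, draw]
FD 15: (-12,-79.282) -> (-12,-94.282) [heading=270, draw]
Final: pos=(-12,-94.282), heading=270, 9 segment(s) drawn

Start position: (0, 0)
Final position: (-12, -94.282)
Distance = 95.043; >= 1e-6 -> NOT closed

Answer: no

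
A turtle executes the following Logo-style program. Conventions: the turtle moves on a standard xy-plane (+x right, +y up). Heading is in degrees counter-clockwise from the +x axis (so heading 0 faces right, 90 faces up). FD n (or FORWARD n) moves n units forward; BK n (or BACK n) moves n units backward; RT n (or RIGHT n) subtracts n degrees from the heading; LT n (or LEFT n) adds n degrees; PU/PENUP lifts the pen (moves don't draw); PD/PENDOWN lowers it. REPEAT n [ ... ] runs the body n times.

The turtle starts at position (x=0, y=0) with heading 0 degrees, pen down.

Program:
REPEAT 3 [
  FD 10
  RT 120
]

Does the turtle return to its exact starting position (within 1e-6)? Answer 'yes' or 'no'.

Executing turtle program step by step:
Start: pos=(0,0), heading=0, pen down
REPEAT 3 [
  -- iteration 1/3 --
  FD 10: (0,0) -> (10,0) [heading=0, draw]
  RT 120: heading 0 -> 240
  -- iteration 2/3 --
  FD 10: (10,0) -> (5,-8.66) [heading=240, draw]
  RT 120: heading 240 -> 120
  -- iteration 3/3 --
  FD 10: (5,-8.66) -> (0,0) [heading=120, draw]
  RT 120: heading 120 -> 0
]
Final: pos=(0,0), heading=0, 3 segment(s) drawn

Start position: (0, 0)
Final position: (0, 0)
Distance = 0; < 1e-6 -> CLOSED

Answer: yes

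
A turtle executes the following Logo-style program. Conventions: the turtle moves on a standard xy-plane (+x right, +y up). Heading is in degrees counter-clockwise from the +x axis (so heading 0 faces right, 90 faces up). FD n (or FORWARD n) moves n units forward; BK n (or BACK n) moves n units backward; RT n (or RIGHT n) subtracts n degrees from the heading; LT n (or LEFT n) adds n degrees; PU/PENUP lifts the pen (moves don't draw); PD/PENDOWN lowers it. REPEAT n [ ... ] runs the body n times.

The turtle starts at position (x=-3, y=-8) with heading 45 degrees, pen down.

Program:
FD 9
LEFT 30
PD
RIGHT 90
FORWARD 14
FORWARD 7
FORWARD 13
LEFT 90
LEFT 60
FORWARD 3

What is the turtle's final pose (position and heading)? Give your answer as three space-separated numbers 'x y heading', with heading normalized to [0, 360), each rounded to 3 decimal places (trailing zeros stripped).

Executing turtle program step by step:
Start: pos=(-3,-8), heading=45, pen down
FD 9: (-3,-8) -> (3.364,-1.636) [heading=45, draw]
LT 30: heading 45 -> 75
PD: pen down
RT 90: heading 75 -> 345
FD 14: (3.364,-1.636) -> (16.887,-5.26) [heading=345, draw]
FD 7: (16.887,-5.26) -> (23.648,-7.071) [heading=345, draw]
FD 13: (23.648,-7.071) -> (36.205,-10.436) [heading=345, draw]
LT 90: heading 345 -> 75
LT 60: heading 75 -> 135
FD 3: (36.205,-10.436) -> (34.084,-8.315) [heading=135, draw]
Final: pos=(34.084,-8.315), heading=135, 5 segment(s) drawn

Answer: 34.084 -8.315 135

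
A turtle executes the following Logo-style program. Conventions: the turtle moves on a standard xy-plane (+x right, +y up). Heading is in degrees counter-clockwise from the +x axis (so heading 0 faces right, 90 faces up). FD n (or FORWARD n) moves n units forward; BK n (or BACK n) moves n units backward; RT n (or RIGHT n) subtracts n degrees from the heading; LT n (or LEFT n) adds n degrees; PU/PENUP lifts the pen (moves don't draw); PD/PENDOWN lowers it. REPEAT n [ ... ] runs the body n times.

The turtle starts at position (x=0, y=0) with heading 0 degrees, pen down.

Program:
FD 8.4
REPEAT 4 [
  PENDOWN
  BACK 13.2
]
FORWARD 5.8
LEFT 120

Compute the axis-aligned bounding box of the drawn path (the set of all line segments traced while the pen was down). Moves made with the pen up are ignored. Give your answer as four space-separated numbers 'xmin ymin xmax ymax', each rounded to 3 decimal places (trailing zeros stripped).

Executing turtle program step by step:
Start: pos=(0,0), heading=0, pen down
FD 8.4: (0,0) -> (8.4,0) [heading=0, draw]
REPEAT 4 [
  -- iteration 1/4 --
  PD: pen down
  BK 13.2: (8.4,0) -> (-4.8,0) [heading=0, draw]
  -- iteration 2/4 --
  PD: pen down
  BK 13.2: (-4.8,0) -> (-18,0) [heading=0, draw]
  -- iteration 3/4 --
  PD: pen down
  BK 13.2: (-18,0) -> (-31.2,0) [heading=0, draw]
  -- iteration 4/4 --
  PD: pen down
  BK 13.2: (-31.2,0) -> (-44.4,0) [heading=0, draw]
]
FD 5.8: (-44.4,0) -> (-38.6,0) [heading=0, draw]
LT 120: heading 0 -> 120
Final: pos=(-38.6,0), heading=120, 6 segment(s) drawn

Segment endpoints: x in {-44.4, -38.6, -31.2, -18, -4.8, 0, 8.4}, y in {0}
xmin=-44.4, ymin=0, xmax=8.4, ymax=0

Answer: -44.4 0 8.4 0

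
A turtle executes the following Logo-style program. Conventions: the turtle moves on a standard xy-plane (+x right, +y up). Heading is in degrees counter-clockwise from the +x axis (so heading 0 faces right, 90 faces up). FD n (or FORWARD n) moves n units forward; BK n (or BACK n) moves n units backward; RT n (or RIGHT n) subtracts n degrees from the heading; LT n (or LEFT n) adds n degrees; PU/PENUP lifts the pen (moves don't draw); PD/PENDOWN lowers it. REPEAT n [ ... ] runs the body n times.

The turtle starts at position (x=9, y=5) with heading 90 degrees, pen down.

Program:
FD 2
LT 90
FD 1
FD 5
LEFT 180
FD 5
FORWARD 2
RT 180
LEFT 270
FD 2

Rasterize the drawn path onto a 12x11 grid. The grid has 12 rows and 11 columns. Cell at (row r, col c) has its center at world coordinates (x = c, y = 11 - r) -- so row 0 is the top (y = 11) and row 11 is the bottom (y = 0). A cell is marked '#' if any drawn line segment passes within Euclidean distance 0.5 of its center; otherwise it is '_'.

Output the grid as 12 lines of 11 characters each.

Answer: ___________
___________
__________#
__________#
___########
_________#_
_________#_
___________
___________
___________
___________
___________

Derivation:
Segment 0: (9,5) -> (9,7)
Segment 1: (9,7) -> (8,7)
Segment 2: (8,7) -> (3,7)
Segment 3: (3,7) -> (8,7)
Segment 4: (8,7) -> (10,7)
Segment 5: (10,7) -> (10,9)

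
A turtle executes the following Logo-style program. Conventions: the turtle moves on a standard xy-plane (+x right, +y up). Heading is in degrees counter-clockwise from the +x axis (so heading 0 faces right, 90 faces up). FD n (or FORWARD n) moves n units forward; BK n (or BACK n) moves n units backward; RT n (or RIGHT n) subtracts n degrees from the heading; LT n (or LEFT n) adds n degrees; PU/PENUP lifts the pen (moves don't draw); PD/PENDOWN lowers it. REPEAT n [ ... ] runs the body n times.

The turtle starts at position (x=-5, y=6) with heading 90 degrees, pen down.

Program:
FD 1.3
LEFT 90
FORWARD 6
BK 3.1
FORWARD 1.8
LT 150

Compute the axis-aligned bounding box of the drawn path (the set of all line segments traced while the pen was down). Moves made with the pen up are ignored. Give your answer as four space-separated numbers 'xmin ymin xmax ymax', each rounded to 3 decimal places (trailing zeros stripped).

Answer: -11 6 -5 7.3

Derivation:
Executing turtle program step by step:
Start: pos=(-5,6), heading=90, pen down
FD 1.3: (-5,6) -> (-5,7.3) [heading=90, draw]
LT 90: heading 90 -> 180
FD 6: (-5,7.3) -> (-11,7.3) [heading=180, draw]
BK 3.1: (-11,7.3) -> (-7.9,7.3) [heading=180, draw]
FD 1.8: (-7.9,7.3) -> (-9.7,7.3) [heading=180, draw]
LT 150: heading 180 -> 330
Final: pos=(-9.7,7.3), heading=330, 4 segment(s) drawn

Segment endpoints: x in {-11, -9.7, -7.9, -5}, y in {6, 7.3, 7.3}
xmin=-11, ymin=6, xmax=-5, ymax=7.3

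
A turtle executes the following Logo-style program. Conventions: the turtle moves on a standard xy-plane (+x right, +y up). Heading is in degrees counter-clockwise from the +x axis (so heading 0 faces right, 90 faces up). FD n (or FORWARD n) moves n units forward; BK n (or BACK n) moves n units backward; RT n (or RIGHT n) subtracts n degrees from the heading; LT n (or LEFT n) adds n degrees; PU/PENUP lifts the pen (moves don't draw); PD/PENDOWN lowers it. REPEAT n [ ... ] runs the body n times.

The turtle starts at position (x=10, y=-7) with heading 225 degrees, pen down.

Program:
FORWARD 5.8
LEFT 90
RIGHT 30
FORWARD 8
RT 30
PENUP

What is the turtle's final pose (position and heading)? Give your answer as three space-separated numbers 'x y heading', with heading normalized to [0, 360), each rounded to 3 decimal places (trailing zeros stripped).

Executing turtle program step by step:
Start: pos=(10,-7), heading=225, pen down
FD 5.8: (10,-7) -> (5.899,-11.101) [heading=225, draw]
LT 90: heading 225 -> 315
RT 30: heading 315 -> 285
FD 8: (5.899,-11.101) -> (7.969,-18.829) [heading=285, draw]
RT 30: heading 285 -> 255
PU: pen up
Final: pos=(7.969,-18.829), heading=255, 2 segment(s) drawn

Answer: 7.969 -18.829 255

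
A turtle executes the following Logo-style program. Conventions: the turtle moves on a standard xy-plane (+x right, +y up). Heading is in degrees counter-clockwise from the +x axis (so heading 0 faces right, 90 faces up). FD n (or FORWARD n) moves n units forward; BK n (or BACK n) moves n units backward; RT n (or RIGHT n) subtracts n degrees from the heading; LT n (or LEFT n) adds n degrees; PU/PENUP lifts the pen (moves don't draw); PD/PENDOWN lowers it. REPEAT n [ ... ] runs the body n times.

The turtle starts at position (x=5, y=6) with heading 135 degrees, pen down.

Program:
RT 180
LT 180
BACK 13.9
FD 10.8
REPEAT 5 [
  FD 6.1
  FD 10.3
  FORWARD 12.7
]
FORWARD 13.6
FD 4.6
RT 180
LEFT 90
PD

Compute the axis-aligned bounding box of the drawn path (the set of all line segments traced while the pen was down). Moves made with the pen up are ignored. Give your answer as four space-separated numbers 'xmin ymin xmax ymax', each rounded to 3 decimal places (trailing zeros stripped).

Executing turtle program step by step:
Start: pos=(5,6), heading=135, pen down
RT 180: heading 135 -> 315
LT 180: heading 315 -> 135
BK 13.9: (5,6) -> (14.829,-3.829) [heading=135, draw]
FD 10.8: (14.829,-3.829) -> (7.192,3.808) [heading=135, draw]
REPEAT 5 [
  -- iteration 1/5 --
  FD 6.1: (7.192,3.808) -> (2.879,8.121) [heading=135, draw]
  FD 10.3: (2.879,8.121) -> (-4.405,15.405) [heading=135, draw]
  FD 12.7: (-4.405,15.405) -> (-13.385,24.385) [heading=135, draw]
  -- iteration 2/5 --
  FD 6.1: (-13.385,24.385) -> (-17.698,28.698) [heading=135, draw]
  FD 10.3: (-17.698,28.698) -> (-24.981,35.981) [heading=135, draw]
  FD 12.7: (-24.981,35.981) -> (-33.962,44.962) [heading=135, draw]
  -- iteration 3/5 --
  FD 6.1: (-33.962,44.962) -> (-38.275,49.275) [heading=135, draw]
  FD 10.3: (-38.275,49.275) -> (-45.558,56.558) [heading=135, draw]
  FD 12.7: (-45.558,56.558) -> (-54.538,65.538) [heading=135, draw]
  -- iteration 4/5 --
  FD 6.1: (-54.538,65.538) -> (-58.852,69.852) [heading=135, draw]
  FD 10.3: (-58.852,69.852) -> (-66.135,77.135) [heading=135, draw]
  FD 12.7: (-66.135,77.135) -> (-75.115,86.115) [heading=135, draw]
  -- iteration 5/5 --
  FD 6.1: (-75.115,86.115) -> (-79.429,90.429) [heading=135, draw]
  FD 10.3: (-79.429,90.429) -> (-86.712,97.712) [heading=135, draw]
  FD 12.7: (-86.712,97.712) -> (-95.692,106.692) [heading=135, draw]
]
FD 13.6: (-95.692,106.692) -> (-105.309,116.309) [heading=135, draw]
FD 4.6: (-105.309,116.309) -> (-108.561,119.561) [heading=135, draw]
RT 180: heading 135 -> 315
LT 90: heading 315 -> 45
PD: pen down
Final: pos=(-108.561,119.561), heading=45, 19 segment(s) drawn

Segment endpoints: x in {-108.561, -105.309, -95.692, -86.712, -79.429, -75.115, -66.135, -58.852, -54.538, -45.558, -38.275, -33.962, -24.981, -17.698, -13.385, -4.405, 2.879, 5, 7.192, 14.829}, y in {-3.829, 3.808, 6, 8.121, 15.405, 24.385, 28.698, 35.981, 44.962, 49.275, 56.558, 65.538, 69.852, 77.135, 86.115, 90.429, 97.712, 106.692, 116.309, 119.561}
xmin=-108.561, ymin=-3.829, xmax=14.829, ymax=119.561

Answer: -108.561 -3.829 14.829 119.561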